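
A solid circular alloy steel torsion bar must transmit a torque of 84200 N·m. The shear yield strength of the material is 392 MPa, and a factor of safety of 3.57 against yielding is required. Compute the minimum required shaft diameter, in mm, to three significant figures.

Allowable shear stress τ_allow = 392/3.57 = 109.8 MPa.
For a solid shaft τ = 16T/(πd³), so d³ = 16T/(π τ_allow) = 16×8.4200×10^7/(π×109.8) = 3.905×10^6 mm³.
d = (3.905×10^6)^(1/3) = 157.5 mm.

d = 157 mm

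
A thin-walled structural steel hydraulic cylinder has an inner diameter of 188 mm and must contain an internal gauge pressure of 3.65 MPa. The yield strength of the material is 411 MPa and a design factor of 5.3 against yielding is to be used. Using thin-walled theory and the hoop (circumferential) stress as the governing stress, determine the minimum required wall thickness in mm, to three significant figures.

σ_allow = 411/5.3 = 77.55 MPa.
Hoop stress σ_h = pD/(2t), so t = pD/(2σ_allow) = 3.65×188/(2×77.55) = 4.424 mm.

t = 4.42 mm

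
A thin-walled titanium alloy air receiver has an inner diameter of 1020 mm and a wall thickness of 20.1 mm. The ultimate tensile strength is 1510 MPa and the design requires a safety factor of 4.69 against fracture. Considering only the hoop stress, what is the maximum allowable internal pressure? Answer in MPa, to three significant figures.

p_allow = 12.7 MPa

σ_allow = 1510/4.69 = 322.0 MPa.
σ_h = pD/(2t) → p_allow = 2σ_allow t/D = 2×322.0×20.1/1020 = 12.69 MPa.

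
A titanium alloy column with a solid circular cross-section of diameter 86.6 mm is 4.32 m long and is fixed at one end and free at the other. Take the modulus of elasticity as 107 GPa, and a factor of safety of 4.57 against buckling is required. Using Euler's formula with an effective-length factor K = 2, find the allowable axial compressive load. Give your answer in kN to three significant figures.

I = πd⁴/64 = π×86.6⁴/64 = 2.761×10^6 mm⁴.
Effective length L_e = KL = 2×4.32 m = 8640 mm.
Euler critical load P_cr = π²EI/L_e² = π²×107000×2.761×10^6/8640² = 39060 N.
P_allow = P_cr/n = 39060/4.57 = 8546 N.

P_allow = 8.55 kN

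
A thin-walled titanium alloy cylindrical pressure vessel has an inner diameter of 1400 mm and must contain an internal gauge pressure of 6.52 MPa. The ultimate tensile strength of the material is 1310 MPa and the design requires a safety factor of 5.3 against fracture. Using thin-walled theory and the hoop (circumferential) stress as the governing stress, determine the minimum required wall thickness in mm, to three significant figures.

t = 18.5 mm

σ_allow = 1310/5.3 = 247.2 MPa.
Hoop stress σ_h = pD/(2t), so t = pD/(2σ_allow) = 6.52×1400/(2×247.2) = 18.47 mm.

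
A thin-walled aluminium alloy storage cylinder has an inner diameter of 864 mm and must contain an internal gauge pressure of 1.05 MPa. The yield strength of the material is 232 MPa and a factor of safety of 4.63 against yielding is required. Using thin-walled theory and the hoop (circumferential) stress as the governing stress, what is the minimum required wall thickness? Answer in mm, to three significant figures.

t = 9.05 mm

σ_allow = 232/4.63 = 50.11 MPa.
Hoop stress σ_h = pD/(2t), so t = pD/(2σ_allow) = 1.05×864/(2×50.11) = 9.052 mm.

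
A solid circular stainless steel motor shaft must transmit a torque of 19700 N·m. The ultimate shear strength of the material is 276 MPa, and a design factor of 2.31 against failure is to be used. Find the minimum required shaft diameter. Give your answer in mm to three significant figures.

Allowable shear stress τ_allow = 276/2.31 = 119.5 MPa.
For a solid shaft τ = 16T/(πd³), so d³ = 16T/(π τ_allow) = 16×1.9700×10^7/(π×119.5) = 839700 mm³.
d = (839700)^(1/3) = 94.34 mm.

d = 94.3 mm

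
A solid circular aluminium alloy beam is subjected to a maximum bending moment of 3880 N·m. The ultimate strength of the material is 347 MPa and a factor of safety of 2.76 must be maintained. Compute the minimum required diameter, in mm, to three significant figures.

d = 68.0 mm

σ_allow = 347/2.76 = 125.7 MPa.
For a solid circular section σ = 32M/(πd³), so d³ = 32M/(π σ_allow) = 32×3880000/(π×125.7) = 314300 mm³.
d = 67.99 mm.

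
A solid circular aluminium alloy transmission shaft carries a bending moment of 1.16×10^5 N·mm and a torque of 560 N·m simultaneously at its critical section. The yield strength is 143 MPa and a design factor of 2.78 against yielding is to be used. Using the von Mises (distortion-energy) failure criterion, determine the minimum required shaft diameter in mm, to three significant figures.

σ_allow = σ_y/n = 143/2.78 = 51.44 MPa.
For a solid shaft σ_b = 32M/(πd³) and τ = 16T/(πd³), so the von Mises stress is σ' = (16/πd³)·√(4M²+3T²).
√(4M²+3T²) = √(4×(116000)² + 3×(560000)²) = 997300 N·mm.
d³ = 16×997300/(π×51.44) = 98740 mm³.
d = 46.22 mm.

d = 46.2 mm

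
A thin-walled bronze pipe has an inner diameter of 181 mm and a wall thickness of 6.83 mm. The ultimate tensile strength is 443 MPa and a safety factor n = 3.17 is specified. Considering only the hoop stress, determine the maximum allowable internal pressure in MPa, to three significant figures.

p_allow = 10.5 MPa

σ_allow = 443/3.17 = 139.7 MPa.
σ_h = pD/(2t) → p_allow = 2σ_allow t/D = 2×139.7×6.83/181 = 10.55 MPa.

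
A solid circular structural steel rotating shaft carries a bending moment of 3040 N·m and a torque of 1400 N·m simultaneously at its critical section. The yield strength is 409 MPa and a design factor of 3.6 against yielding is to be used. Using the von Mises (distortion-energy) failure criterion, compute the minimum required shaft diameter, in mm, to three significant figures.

σ_allow = σ_y/n = 409/3.6 = 113.6 MPa.
For a solid shaft σ_b = 32M/(πd³) and τ = 16T/(πd³), so the von Mises stress is σ' = (16/πd³)·√(4M²+3T²).
√(4M²+3T²) = √(4×(3.040×10^6)² + 3×(1.400×10^6)²) = 6.546×10^6 N·mm.
d³ = 16×6.546×10^6/(π×113.6) = 293400 mm³.
d = 66.45 mm.

d = 66.5 mm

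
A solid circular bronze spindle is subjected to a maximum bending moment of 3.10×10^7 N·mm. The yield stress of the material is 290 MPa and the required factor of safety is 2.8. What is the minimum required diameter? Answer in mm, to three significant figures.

d = 145 mm

σ_allow = 290/2.8 = 103.6 MPa.
For a solid circular section σ = 32M/(πd³), so d³ = 32M/(π σ_allow) = 32×3.1000×10^7/(π×103.6) = 3.049×10^6 mm³.
d = 145.0 mm.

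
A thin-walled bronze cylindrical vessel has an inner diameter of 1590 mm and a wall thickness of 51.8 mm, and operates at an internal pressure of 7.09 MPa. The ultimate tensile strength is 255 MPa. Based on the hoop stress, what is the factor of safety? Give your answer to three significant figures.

n = 2.34

σ_h = pD/(2t) = 7.09×1590/(2×51.8) = 108.8 MPa.
n = 255/108.8 = 2.343.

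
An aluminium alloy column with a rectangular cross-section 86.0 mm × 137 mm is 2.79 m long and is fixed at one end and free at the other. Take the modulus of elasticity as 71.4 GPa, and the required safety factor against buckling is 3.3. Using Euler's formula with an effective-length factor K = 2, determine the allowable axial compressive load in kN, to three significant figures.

P_allow = 49.8 kN

Buckling occurs about the weak axis: I_min = h·b³/12 = 137×86.0³/12 = 7.262×10^6 mm⁴ (b = 86.0 mm is the smaller dimension).
Effective length L_e = KL = 2×2.79 m = 5580 mm.
Euler critical load P_cr = π²EI/L_e² = π²×71400×7.262×10^6/5580² = 164300 N.
P_allow = P_cr/n = 164300/3.3 = 49800 N.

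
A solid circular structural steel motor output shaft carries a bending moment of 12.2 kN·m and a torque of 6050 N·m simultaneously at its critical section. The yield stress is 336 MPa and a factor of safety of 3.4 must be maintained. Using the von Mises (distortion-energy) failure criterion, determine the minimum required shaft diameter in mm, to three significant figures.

σ_allow = σ_y/n = 336/3.4 = 98.82 MPa.
For a solid shaft σ_b = 32M/(πd³) and τ = 16T/(πd³), so the von Mises stress is σ' = (16/πd³)·√(4M²+3T²).
√(4M²+3T²) = √(4×(1.220×10^7)² + 3×(6.050×10^6)²) = 2.655×10^7 N·mm.
d³ = 16×2.655×10^7/(π×98.82) = 1.369×10^6 mm³.
d = 111.0 mm.

d = 111 mm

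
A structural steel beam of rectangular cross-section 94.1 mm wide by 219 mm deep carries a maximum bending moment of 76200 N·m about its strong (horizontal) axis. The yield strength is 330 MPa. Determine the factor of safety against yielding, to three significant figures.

n = 3.26

Section modulus S = bh²/6 = 94.1×219²/6 = 752200 mm³.
σ = M/S = 7.6200×10^7/752200 = 101.3 MPa.
n = 330/101.3 = 3.258.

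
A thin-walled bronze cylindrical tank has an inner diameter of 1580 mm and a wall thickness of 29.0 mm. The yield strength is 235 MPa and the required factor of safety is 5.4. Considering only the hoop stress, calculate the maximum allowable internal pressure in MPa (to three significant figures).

p_allow = 1.60 MPa

σ_allow = 235/5.4 = 43.52 MPa.
σ_h = pD/(2t) → p_allow = 2σ_allow t/D = 2×43.52×29.0/1580 = 1.598 MPa.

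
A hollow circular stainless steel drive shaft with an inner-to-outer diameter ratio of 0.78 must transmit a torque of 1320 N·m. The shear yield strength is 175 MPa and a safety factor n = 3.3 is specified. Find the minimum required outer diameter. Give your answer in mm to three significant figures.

d_o = 58.6 mm

τ_allow = 175/3.3 = 53.03 MPa.
For a hollow shaft τ = 16T/[πd_o³(1−k⁴)] with k = 0.78, so 1−k⁴ = 0.6298.
d_o³ = 16T/[π τ_allow (1−k⁴)] = 16×1320000/(π×53.03×0.6298) = 201300 mm³.
d_o = 58.60 mm.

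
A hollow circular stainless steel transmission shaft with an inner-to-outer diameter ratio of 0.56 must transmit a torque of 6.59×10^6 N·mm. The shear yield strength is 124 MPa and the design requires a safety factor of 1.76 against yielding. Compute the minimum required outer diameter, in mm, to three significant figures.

d_o = 80.8 mm

τ_allow = 124/1.76 = 70.45 MPa.
For a hollow shaft τ = 16T/[πd_o³(1−k⁴)] with k = 0.56, so 1−k⁴ = 0.9017.
d_o³ = 16T/[π τ_allow (1−k⁴)] = 16×6590000/(π×70.45×0.9017) = 528300 mm³.
d_o = 80.84 mm.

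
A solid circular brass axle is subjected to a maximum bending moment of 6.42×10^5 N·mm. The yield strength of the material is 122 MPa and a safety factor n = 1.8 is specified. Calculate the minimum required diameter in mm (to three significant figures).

d = 45.9 mm

σ_allow = 122/1.8 = 67.78 MPa.
For a solid circular section σ = 32M/(πd³), so d³ = 32M/(π σ_allow) = 32×642000/(π×67.78) = 96480 mm³.
d = 45.87 mm.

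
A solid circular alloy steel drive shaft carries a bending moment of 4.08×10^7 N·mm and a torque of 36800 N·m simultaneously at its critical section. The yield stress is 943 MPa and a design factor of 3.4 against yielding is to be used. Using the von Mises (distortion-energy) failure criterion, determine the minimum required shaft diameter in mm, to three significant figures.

σ_allow = σ_y/n = 943/3.4 = 277.4 MPa.
For a solid shaft σ_b = 32M/(πd³) and τ = 16T/(πd³), so the von Mises stress is σ' = (16/πd³)·√(4M²+3T²).
√(4M²+3T²) = √(4×(4.080×10^7)² + 3×(3.680×10^7)²) = 1.035×10^8 N·mm.
d³ = 16×1.035×10^8/(π×277.4) = 1.901×10^6 mm³.
d = 123.9 mm.

d = 124 mm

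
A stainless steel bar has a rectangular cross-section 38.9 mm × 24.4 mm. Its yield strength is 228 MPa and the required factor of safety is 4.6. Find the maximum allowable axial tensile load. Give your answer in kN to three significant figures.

F_allow = 47.0 kN

σ_allow = 228/4.6 = 49.57 MPa.
A = 38.9×24.4 = 949.2 mm².
F_allow = σ_allow × A = 49.57×949.2 = 47050 N.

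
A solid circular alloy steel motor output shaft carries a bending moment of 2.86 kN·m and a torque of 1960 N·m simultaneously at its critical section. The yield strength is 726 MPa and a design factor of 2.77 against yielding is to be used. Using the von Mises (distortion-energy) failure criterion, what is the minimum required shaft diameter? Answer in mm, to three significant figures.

d = 50.6 mm

σ_allow = σ_y/n = 726/2.77 = 262.1 MPa.
For a solid shaft σ_b = 32M/(πd³) and τ = 16T/(πd³), so the von Mises stress is σ' = (16/πd³)·√(4M²+3T²).
√(4M²+3T²) = √(4×(2.860×10^6)² + 3×(1.960×10^6)²) = 6.652×10^6 N·mm.
d³ = 16×6.652×10^6/(π×262.1) = 129300 mm³.
d = 50.56 mm.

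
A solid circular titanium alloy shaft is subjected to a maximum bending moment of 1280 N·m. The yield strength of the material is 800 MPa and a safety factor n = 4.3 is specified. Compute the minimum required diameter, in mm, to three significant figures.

σ_allow = 800/4.3 = 186.0 MPa.
For a solid circular section σ = 32M/(πd³), so d³ = 32M/(π σ_allow) = 32×1280000/(π×186.0) = 70080 mm³.
d = 41.23 mm.

d = 41.2 mm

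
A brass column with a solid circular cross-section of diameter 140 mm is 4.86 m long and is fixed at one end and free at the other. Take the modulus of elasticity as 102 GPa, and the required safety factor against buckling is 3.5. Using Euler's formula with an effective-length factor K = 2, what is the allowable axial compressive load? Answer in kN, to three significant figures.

P_allow = 57.4 kN

I = πd⁴/64 = π×140⁴/64 = 1.886×10^7 mm⁴.
Effective length L_e = KL = 2×4.86 m = 9720 mm.
Euler critical load P_cr = π²EI/L_e² = π²×102000×1.886×10^7/9720² = 200900 N.
P_allow = P_cr/n = 200900/3.5 = 57410 N.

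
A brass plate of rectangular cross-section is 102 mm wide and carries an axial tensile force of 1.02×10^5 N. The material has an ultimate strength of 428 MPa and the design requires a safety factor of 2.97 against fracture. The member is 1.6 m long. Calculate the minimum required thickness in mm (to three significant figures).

σ_allow = 428/2.97 = 144.1 MPa.
Required area A = F/σ_allow = 102000/144.1 = 707.8 mm².
t = A/w = 707.8/102 = 6.939 mm.

t = 6.94 mm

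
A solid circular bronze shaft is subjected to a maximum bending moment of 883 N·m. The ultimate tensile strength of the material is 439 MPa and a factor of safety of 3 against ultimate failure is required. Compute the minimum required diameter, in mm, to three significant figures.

σ_allow = 439/3 = 146.3 MPa.
For a solid circular section σ = 32M/(πd³), so d³ = 32M/(π σ_allow) = 32×883000/(π×146.3) = 61460 mm³.
d = 39.46 mm.

d = 39.5 mm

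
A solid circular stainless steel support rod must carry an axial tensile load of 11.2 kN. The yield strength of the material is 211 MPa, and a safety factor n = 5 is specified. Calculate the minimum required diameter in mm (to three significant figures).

Allowable stress σ_allow = 211/5 = 42.20 MPa.
Required area A = F/σ_allow = 11200/42.20 = 265.4 mm².
A = πd²/4 → d = √(4A/π) = 18.38 mm.

d = 18.4 mm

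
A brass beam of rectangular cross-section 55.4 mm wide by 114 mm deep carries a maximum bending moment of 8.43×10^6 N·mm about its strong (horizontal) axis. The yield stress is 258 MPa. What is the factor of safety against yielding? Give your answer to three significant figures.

Section modulus S = bh²/6 = 55.4×114²/6 = 120000 mm³.
σ = M/S = 8430000/120000 = 70.25 MPa.
n = 258/70.25 = 3.672.

n = 3.67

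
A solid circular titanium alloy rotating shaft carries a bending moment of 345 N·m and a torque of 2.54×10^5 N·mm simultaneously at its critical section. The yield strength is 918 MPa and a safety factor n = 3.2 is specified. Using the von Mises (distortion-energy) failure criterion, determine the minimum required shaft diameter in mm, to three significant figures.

σ_allow = σ_y/n = 918/3.2 = 286.9 MPa.
For a solid shaft σ_b = 32M/(πd³) and τ = 16T/(πd³), so the von Mises stress is σ' = (16/πd³)·√(4M²+3T²).
√(4M²+3T²) = √(4×(345000)² + 3×(254000)²) = 818300 N·mm.
d³ = 16×818300/(π×286.9) = 14530 mm³.
d = 24.40 mm.

d = 24.4 mm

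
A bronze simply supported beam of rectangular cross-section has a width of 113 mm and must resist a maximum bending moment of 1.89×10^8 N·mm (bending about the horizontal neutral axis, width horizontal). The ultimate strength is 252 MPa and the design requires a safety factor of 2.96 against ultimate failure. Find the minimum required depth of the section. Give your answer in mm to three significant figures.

h = 343 mm

σ_allow = 252/2.96 = 85.14 MPa.
For a rectangular section σ = 6M/(bh²), so h² = 6M/(b σ_allow) = 6×1.8900×10^8/(113×85.14) = 117900 mm².
h = 343.3 mm.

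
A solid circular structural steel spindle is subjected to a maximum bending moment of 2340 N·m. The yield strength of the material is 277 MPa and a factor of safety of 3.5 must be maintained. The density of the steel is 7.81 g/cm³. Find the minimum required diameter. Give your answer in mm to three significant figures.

d = 67.0 mm

σ_allow = 277/3.5 = 79.14 MPa.
For a solid circular section σ = 32M/(πd³), so d³ = 32M/(π σ_allow) = 32×2340000/(π×79.14) = 301200 mm³.
d = 67.03 mm.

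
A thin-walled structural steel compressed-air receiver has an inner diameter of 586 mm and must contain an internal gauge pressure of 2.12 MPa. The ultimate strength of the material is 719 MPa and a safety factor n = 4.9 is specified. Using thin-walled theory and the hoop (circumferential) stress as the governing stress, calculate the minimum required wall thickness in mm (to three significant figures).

σ_allow = 719/4.9 = 146.7 MPa.
Hoop stress σ_h = pD/(2t), so t = pD/(2σ_allow) = 2.12×586/(2×146.7) = 4.233 mm.

t = 4.23 mm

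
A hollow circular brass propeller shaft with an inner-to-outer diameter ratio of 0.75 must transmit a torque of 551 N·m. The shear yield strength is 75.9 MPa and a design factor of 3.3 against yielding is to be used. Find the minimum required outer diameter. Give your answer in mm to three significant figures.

d_o = 56.3 mm

τ_allow = 75.9/3.3 = 23.00 MPa.
For a hollow shaft τ = 16T/[πd_o³(1−k⁴)] with k = 0.75, so 1−k⁴ = 0.6836.
d_o³ = 16T/[π τ_allow (1−k⁴)] = 16×551000/(π×23.00×0.6836) = 178500 mm³.
d_o = 56.30 mm.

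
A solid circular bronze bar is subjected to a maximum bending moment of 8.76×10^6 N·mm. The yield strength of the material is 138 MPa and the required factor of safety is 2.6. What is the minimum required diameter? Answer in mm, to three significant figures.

σ_allow = 138/2.6 = 53.08 MPa.
For a solid circular section σ = 32M/(πd³), so d³ = 32M/(π σ_allow) = 32×8760000/(π×53.08) = 1.681×10^6 mm³.
d = 118.9 mm.

d = 119 mm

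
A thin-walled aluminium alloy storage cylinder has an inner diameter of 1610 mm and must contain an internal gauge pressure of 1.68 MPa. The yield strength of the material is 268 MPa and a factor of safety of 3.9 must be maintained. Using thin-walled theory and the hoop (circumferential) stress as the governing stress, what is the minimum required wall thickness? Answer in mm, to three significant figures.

σ_allow = 268/3.9 = 68.72 MPa.
Hoop stress σ_h = pD/(2t), so t = pD/(2σ_allow) = 1.68×1610/(2×68.72) = 19.68 mm.

t = 19.7 mm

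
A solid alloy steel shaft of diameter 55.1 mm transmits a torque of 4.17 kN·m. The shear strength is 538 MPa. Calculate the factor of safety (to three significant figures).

n = 4.24

τ = 16T/(πd³) = 16×4170000/(π×55.1³) = 127.0 MPa.
n = τ_limit/τ = 538/127.0 = 4.238.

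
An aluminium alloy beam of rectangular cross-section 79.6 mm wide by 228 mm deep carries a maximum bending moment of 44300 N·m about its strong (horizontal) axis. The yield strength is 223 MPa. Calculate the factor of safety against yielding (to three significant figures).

Section modulus S = bh²/6 = 79.6×228²/6 = 689700 mm³.
σ = M/S = 4.4300×10^7/689700 = 64.24 MPa.
n = 223/64.24 = 3.472.

n = 3.47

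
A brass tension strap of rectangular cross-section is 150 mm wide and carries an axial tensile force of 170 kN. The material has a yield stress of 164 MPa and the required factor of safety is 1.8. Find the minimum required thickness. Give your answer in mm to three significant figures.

t = 12.4 mm

σ_allow = 164/1.8 = 91.11 MPa.
Required area A = F/σ_allow = 170000/91.11 = 1866 mm².
t = A/w = 1866/150 = 12.44 mm.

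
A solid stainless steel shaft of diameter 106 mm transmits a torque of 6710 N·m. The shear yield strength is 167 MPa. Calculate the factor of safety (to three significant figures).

n = 5.82

τ = 16T/(πd³) = 16×6710000/(π×106³) = 28.69 MPa.
n = τ_limit/τ = 167/28.69 = 5.820.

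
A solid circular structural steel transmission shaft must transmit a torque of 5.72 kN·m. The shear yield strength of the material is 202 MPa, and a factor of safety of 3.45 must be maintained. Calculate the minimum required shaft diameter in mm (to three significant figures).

d = 79.2 mm

Allowable shear stress τ_allow = 202/3.45 = 58.55 MPa.
For a solid shaft τ = 16T/(πd³), so d³ = 16T/(π τ_allow) = 16×5720000/(π×58.55) = 497500 mm³.
d = (497500)^(1/3) = 79.24 mm.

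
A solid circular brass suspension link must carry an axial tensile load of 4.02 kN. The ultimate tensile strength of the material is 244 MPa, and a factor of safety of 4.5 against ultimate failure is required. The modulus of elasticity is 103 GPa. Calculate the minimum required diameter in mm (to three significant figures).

d = 9.72 mm

Allowable stress σ_allow = 244/4.5 = 54.22 MPa.
Required area A = F/σ_allow = 4020.0/54.22 = 74.14 mm².
A = πd²/4 → d = √(4A/π) = 9.716 mm.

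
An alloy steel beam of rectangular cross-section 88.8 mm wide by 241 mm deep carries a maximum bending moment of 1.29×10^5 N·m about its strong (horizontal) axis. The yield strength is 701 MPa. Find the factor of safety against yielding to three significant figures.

n = 4.67

Section modulus S = bh²/6 = 88.8×241²/6 = 859600 mm³.
σ = M/S = 1.2900×10^8/859600 = 150.1 MPa.
n = 701/150.1 = 4.671.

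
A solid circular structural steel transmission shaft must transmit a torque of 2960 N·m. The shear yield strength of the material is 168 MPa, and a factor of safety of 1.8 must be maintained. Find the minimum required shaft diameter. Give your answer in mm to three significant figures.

Allowable shear stress τ_allow = 168/1.8 = 93.33 MPa.
For a solid shaft τ = 16T/(πd³), so d³ = 16T/(π τ_allow) = 16×2960000/(π×93.33) = 161500 mm³.
d = (161500)^(1/3) = 54.46 mm.

d = 54.5 mm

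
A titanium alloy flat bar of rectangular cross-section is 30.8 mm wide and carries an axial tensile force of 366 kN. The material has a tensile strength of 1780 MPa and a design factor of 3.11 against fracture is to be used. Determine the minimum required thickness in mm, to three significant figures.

t = 20.8 mm

σ_allow = 1780/3.11 = 572.3 MPa.
Required area A = F/σ_allow = 366000/572.3 = 639.5 mm².
t = A/w = 639.5/30.8 = 20.76 mm.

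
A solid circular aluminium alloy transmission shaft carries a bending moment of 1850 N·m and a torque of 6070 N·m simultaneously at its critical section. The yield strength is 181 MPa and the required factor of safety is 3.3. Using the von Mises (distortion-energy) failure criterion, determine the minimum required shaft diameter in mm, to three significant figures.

σ_allow = σ_y/n = 181/3.3 = 54.85 MPa.
For a solid shaft σ_b = 32M/(πd³) and τ = 16T/(πd³), so the von Mises stress is σ' = (16/πd³)·√(4M²+3T²).
√(4M²+3T²) = √(4×(1.850×10^6)² + 3×(6.070×10^6)²) = 1.115×10^7 N·mm.
d³ = 16×1.115×10^7/(π×54.85) = 1.035×10^6 mm³.
d = 101.2 mm.

d = 101 mm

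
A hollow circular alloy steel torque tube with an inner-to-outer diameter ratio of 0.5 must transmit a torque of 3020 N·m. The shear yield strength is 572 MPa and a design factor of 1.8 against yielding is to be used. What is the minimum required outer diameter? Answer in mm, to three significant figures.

τ_allow = 572/1.8 = 317.8 MPa.
For a hollow shaft τ = 16T/[πd_o³(1−k⁴)] with k = 0.5, so 1−k⁴ = 0.9375.
d_o³ = 16T/[π τ_allow (1−k⁴)] = 16×3020000/(π×317.8×0.9375) = 51630 mm³.
d_o = 37.24 mm.

d_o = 37.2 mm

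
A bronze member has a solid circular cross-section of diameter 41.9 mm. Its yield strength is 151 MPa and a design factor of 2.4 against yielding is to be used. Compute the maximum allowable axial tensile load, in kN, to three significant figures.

σ_allow = 151/2.4 = 62.92 MPa.
A = πd²/4 = π×41.9²/4 = 1379 mm².
F_allow = σ_allow × A = 62.92×1379 = 86750 N.

F_allow = 86.8 kN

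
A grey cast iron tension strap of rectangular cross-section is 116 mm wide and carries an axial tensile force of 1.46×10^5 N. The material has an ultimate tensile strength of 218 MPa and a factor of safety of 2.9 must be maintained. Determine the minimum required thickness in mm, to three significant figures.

σ_allow = 218/2.9 = 75.17 MPa.
Required area A = F/σ_allow = 146000/75.17 = 1942 mm².
t = A/w = 1942/116 = 16.74 mm.

t = 16.7 mm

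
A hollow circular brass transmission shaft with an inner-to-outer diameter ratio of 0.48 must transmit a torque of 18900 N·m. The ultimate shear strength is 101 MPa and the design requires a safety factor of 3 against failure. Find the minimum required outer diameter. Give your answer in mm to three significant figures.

d_o = 145 mm

τ_allow = 101/3 = 33.67 MPa.
For a hollow shaft τ = 16T/[πd_o³(1−k⁴)] with k = 0.48, so 1−k⁴ = 0.9469.
d_o³ = 16T/[π τ_allow (1−k⁴)] = 16×1.8900×10^7/(π×33.67×0.9469) = 3.019×10^6 mm³.
d_o = 144.5 mm.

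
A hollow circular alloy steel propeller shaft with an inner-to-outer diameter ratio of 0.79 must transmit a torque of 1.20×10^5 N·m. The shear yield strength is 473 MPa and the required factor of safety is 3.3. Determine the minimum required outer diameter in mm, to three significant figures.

d_o = 191 mm

τ_allow = 473/3.3 = 143.3 MPa.
For a hollow shaft τ = 16T/[πd_o³(1−k⁴)] with k = 0.79, so 1−k⁴ = 0.6105.
d_o³ = 16T/[π τ_allow (1−k⁴)] = 16×1.2000×10^8/(π×143.3×0.6105) = 6.984×10^6 mm³.
d_o = 191.1 mm.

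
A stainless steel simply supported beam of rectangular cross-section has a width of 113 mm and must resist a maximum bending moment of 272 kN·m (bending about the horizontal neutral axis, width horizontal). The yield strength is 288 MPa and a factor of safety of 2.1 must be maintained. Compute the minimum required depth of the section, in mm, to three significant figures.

h = 325 mm

σ_allow = 288/2.1 = 137.1 MPa.
For a rectangular section σ = 6M/(bh²), so h² = 6M/(b σ_allow) = 6×2.7200×10^8/(113×137.1) = 105300 mm².
h = 324.5 mm.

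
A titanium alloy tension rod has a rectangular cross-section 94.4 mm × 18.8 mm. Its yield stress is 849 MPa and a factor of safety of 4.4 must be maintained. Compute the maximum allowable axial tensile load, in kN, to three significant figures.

F_allow = 342 kN

σ_allow = 849/4.4 = 193.0 MPa.
A = 94.4×18.8 = 1775 mm².
F_allow = σ_allow × A = 193.0×1775 = 342400 N.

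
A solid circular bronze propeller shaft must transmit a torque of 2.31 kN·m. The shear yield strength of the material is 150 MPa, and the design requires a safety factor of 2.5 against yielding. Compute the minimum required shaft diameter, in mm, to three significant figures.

d = 58.1 mm

Allowable shear stress τ_allow = 150/2.5 = 60.00 MPa.
For a solid shaft τ = 16T/(πd³), so d³ = 16T/(π τ_allow) = 16×2310000/(π×60.00) = 196100 mm³.
d = (196100)^(1/3) = 58.10 mm.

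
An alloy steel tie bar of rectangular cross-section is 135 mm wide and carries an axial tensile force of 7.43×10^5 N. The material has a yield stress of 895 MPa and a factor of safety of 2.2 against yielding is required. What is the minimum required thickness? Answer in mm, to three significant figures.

t = 13.5 mm

σ_allow = 895/2.2 = 406.8 MPa.
Required area A = F/σ_allow = 743000/406.8 = 1826 mm².
t = A/w = 1826/135 = 13.53 mm.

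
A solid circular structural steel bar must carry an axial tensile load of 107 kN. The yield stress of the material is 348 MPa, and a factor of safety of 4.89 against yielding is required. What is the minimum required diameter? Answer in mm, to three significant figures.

Allowable stress σ_allow = 348/4.89 = 71.17 MPa.
Required area A = F/σ_allow = 107000/71.17 = 1504 mm².
A = πd²/4 → d = √(4A/π) = 43.75 mm.

d = 43.8 mm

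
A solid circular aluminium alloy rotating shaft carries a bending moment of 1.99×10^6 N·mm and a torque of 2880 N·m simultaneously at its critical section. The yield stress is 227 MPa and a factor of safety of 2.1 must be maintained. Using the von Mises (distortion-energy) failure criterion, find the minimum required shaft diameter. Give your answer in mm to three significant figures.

σ_allow = σ_y/n = 227/2.1 = 108.1 MPa.
For a solid shaft σ_b = 32M/(πd³) and τ = 16T/(πd³), so the von Mises stress is σ' = (16/πd³)·√(4M²+3T²).
√(4M²+3T²) = √(4×(1.990×10^6)² + 3×(2.880×10^6)²) = 6.382×10^6 N·mm.
d³ = 16×6.382×10^6/(π×108.1) = 300700 mm³.
d = 66.99 mm.

d = 67.0 mm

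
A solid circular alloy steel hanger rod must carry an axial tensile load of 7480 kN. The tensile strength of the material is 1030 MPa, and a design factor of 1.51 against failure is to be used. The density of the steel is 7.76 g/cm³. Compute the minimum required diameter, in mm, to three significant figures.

d = 118 mm

Allowable stress σ_allow = 1030/1.51 = 682.1 MPa.
Required area A = F/σ_allow = 7480000/682.1 = 10970 mm².
A = πd²/4 → d = √(4A/π) = 118.2 mm.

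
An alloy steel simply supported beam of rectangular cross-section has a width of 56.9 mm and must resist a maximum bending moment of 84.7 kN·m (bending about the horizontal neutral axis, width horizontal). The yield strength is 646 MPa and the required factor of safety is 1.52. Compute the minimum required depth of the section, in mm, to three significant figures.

h = 145 mm

σ_allow = 646/1.52 = 425.0 MPa.
For a rectangular section σ = 6M/(bh²), so h² = 6M/(b σ_allow) = 6×8.4700×10^7/(56.9×425.0) = 21020 mm².
h = 145.0 mm.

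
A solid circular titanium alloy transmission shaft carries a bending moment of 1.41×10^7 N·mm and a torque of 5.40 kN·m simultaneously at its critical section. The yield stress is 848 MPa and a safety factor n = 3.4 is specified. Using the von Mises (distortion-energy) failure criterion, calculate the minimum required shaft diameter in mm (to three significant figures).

σ_allow = σ_y/n = 848/3.4 = 249.4 MPa.
For a solid shaft σ_b = 32M/(πd³) and τ = 16T/(πd³), so the von Mises stress is σ' = (16/πd³)·√(4M²+3T²).
√(4M²+3T²) = √(4×(1.410×10^7)² + 3×(5.400×10^6)²) = 2.971×10^7 N·mm.
d³ = 16×2.971×10^7/(π×249.4) = 606700 mm³.
d = 84.66 mm.

d = 84.7 mm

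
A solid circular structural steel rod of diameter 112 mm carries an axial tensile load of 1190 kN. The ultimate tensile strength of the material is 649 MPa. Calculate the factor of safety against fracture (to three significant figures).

A = πd²/4 = 9852 mm².
σ = F/A = 1190000/9852 = 120.8 MPa.
n = 649/120.8 = 5.373.

n = 5.37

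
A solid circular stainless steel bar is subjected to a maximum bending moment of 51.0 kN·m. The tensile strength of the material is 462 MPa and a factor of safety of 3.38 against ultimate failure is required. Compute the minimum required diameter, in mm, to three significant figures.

d = 156 mm

σ_allow = 462/3.38 = 136.7 MPa.
For a solid circular section σ = 32M/(πd³), so d³ = 32M/(π σ_allow) = 32×5.1000×10^7/(π×136.7) = 3.801×10^6 mm³.
d = 156.1 mm.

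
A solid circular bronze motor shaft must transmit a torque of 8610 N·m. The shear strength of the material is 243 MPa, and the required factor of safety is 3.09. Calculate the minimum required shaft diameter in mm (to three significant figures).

d = 82.3 mm

Allowable shear stress τ_allow = 243/3.09 = 78.64 MPa.
For a solid shaft τ = 16T/(πd³), so d³ = 16T/(π τ_allow) = 16×8610000/(π×78.64) = 557600 mm³.
d = (557600)^(1/3) = 82.31 mm.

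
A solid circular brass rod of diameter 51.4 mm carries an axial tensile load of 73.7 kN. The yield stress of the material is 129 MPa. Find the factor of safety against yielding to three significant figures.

n = 3.63

A = πd²/4 = 2075 mm².
σ = F/A = 73700/2075 = 35.52 MPa.
n = 129/35.52 = 3.632.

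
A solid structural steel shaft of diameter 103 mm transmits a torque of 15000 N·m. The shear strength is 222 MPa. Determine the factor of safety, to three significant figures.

n = 3.18

τ = 16T/(πd³) = 16×1.5000×10^7/(π×103³) = 69.91 MPa.
n = τ_limit/τ = 222/69.91 = 3.175.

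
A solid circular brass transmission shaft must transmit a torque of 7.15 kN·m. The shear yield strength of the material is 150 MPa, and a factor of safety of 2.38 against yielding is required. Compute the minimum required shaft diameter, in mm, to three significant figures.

d = 83.3 mm

Allowable shear stress τ_allow = 150/2.38 = 63.03 MPa.
For a solid shaft τ = 16T/(πd³), so d³ = 16T/(π τ_allow) = 16×7150000/(π×63.03) = 577800 mm³.
d = (577800)^(1/3) = 83.29 mm.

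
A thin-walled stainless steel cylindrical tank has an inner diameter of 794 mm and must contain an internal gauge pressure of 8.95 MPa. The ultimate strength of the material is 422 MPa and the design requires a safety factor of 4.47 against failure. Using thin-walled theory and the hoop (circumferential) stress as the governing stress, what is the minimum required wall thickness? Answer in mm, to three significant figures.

σ_allow = 422/4.47 = 94.41 MPa.
Hoop stress σ_h = pD/(2t), so t = pD/(2σ_allow) = 8.95×794/(2×94.41) = 37.64 mm.

t = 37.6 mm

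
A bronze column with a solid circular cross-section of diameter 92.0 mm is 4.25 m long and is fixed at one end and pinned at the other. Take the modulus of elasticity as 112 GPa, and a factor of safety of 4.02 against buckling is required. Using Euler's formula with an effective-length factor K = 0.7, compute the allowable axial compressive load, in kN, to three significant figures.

I = πd⁴/64 = π×92.0⁴/64 = 3.517×10^6 mm⁴.
Effective length L_e = KL = 0.7×4.25 m = 2975 mm.
Euler critical load P_cr = π²EI/L_e² = π²×112000×3.517×10^6/2975² = 439200 N.
P_allow = P_cr/n = 439200/4.02 = 109300 N.

P_allow = 109 kN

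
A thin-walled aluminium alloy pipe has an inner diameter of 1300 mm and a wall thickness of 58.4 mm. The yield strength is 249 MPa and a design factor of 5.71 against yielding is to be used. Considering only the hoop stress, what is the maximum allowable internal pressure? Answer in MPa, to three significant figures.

p_allow = 3.92 MPa

σ_allow = 249/5.71 = 43.61 MPa.
σ_h = pD/(2t) → p_allow = 2σ_allow t/D = 2×43.61×58.4/1300 = 3.918 MPa.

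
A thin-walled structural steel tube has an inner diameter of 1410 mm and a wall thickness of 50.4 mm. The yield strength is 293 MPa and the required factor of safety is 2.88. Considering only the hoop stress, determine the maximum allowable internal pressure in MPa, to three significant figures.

p_allow = 7.27 MPa

σ_allow = 293/2.88 = 101.7 MPa.
σ_h = pD/(2t) → p_allow = 2σ_allow t/D = 2×101.7×50.4/1410 = 7.273 MPa.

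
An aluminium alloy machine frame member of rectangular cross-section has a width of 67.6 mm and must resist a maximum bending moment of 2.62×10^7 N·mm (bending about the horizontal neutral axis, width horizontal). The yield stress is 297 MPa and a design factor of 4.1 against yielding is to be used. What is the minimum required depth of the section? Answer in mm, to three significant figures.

h = 179 mm

σ_allow = 297/4.1 = 72.44 MPa.
For a rectangular section σ = 6M/(bh²), so h² = 6M/(b σ_allow) = 6×2.6200×10^7/(67.6×72.44) = 32100 mm².
h = 179.2 mm.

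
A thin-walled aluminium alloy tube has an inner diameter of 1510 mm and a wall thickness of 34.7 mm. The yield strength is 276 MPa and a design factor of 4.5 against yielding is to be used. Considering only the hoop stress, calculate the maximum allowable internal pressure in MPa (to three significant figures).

σ_allow = 276/4.5 = 61.33 MPa.
σ_h = pD/(2t) → p_allow = 2σ_allow t/D = 2×61.33×34.7/1510 = 2.819 MPa.

p_allow = 2.82 MPa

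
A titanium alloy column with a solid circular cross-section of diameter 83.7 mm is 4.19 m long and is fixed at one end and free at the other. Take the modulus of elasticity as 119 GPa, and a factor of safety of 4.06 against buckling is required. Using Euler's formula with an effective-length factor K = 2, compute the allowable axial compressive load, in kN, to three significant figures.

P_allow = 9.92 kN

I = πd⁴/64 = π×83.7⁴/64 = 2.409×10^6 mm⁴.
Effective length L_e = KL = 2×4.19 m = 8380 mm.
Euler critical load P_cr = π²EI/L_e² = π²×119000×2.409×10^6/8380² = 40290 N.
P_allow = P_cr/n = 40290/4.06 = 9924 N.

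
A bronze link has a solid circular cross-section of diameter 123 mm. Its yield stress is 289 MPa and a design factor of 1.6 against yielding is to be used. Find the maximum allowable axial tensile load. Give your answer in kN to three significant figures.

σ_allow = 289/1.6 = 180.6 MPa.
A = πd²/4 = π×123²/4 = 11880 mm².
F_allow = σ_allow × A = 180.6×11880 = 2.146×10^6 N.

F_allow = 2150 kN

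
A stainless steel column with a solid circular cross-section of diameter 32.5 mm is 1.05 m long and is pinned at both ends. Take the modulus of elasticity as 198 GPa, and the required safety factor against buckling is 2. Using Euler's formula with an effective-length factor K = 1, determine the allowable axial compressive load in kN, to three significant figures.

I = πd⁴/64 = π×32.5⁴/64 = 54770 mm⁴.
Effective length L_e = KL = 1×1.05 m = 1050 mm.
Euler critical load P_cr = π²EI/L_e² = π²×198000×54770/1050² = 97070 N.
P_allow = P_cr/n = 97070/2 = 48540 N.

P_allow = 48.5 kN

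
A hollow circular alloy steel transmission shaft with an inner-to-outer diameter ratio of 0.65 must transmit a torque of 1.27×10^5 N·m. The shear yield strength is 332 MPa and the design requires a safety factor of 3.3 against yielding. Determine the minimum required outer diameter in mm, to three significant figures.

τ_allow = 332/3.3 = 100.6 MPa.
For a hollow shaft τ = 16T/[πd_o³(1−k⁴)] with k = 0.65, so 1−k⁴ = 0.8215.
d_o³ = 16T/[π τ_allow (1−k⁴)] = 16×1.2700×10^8/(π×100.6×0.8215) = 7.826×10^6 mm³.
d_o = 198.5 mm.

d_o = 199 mm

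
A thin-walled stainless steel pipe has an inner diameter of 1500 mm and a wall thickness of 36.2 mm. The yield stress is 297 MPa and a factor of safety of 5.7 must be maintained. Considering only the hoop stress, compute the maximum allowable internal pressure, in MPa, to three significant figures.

p_allow = 2.51 MPa

σ_allow = 297/5.7 = 52.11 MPa.
σ_h = pD/(2t) → p_allow = 2σ_allow t/D = 2×52.11×36.2/1500 = 2.515 MPa.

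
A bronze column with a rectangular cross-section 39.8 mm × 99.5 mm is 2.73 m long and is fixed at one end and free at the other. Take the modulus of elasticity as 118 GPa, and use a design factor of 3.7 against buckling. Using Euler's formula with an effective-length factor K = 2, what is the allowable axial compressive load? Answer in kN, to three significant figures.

Buckling occurs about the weak axis: I_min = h·b³/12 = 99.5×39.8³/12 = 522700 mm⁴ (b = 39.8 mm is the smaller dimension).
Effective length L_e = KL = 2×2.73 m = 5460 mm.
Euler critical load P_cr = π²EI/L_e² = π²×118000×522700/5460² = 20420 N.
P_allow = P_cr/n = 20420/3.7 = 5519 N.

P_allow = 5.52 kN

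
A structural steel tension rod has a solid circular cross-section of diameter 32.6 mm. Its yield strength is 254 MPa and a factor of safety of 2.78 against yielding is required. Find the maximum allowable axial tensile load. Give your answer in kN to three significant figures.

F_allow = 76.3 kN

σ_allow = 254/2.78 = 91.37 MPa.
A = πd²/4 = π×32.6²/4 = 834.7 mm².
F_allow = σ_allow × A = 91.37×834.7 = 76260 N.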